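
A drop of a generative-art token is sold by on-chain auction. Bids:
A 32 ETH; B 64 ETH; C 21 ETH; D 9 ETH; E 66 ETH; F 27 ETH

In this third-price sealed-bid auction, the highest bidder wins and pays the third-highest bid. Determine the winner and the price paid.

E pays 32 ETH

Third-price sealed-bid auction: the highest bidder wins and pays the third-highest bid.
Bids ranked: 66 (E) > 64 (B) > 32 (A) > 27 (F) > 21 (C) > 9 (D)
E wins; payment is bid #3 in the ranking = 32 ETH.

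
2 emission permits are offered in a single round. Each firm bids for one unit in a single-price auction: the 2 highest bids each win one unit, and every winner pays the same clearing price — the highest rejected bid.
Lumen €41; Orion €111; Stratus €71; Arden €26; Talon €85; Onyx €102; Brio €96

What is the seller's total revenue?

Sorting: 111 (Orion), 102 (Onyx), 96 (Brio), 85 (Talon), …
The 2 highest are Orion, Onyx.
Highest unsuccessful bid: €96 → clearing price.
Total revenue = 2 × €96 = €192.

Total revenue: €192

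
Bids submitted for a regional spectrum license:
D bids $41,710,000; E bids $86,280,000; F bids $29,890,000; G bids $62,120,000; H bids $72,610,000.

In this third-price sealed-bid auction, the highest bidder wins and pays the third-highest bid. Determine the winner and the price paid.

Sorting bids: 86,280,000 (E) > 72,610,000 (H) > 62,120,000 (G) > 41,710,000 (D) > 29,890,000 (F)
E is highest; pays the third-highest bid, $62,120,000.

E pays $62,120,000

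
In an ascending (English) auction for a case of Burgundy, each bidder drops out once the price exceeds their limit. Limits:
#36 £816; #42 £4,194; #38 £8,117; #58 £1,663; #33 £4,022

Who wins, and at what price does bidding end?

Limits in order: 8,117 (#38) > 4,194 (#42) > 4,022 (#33) > 1,663 (#58) > 816 (#36)
#42 is the last rival to drop out, at £4,194; #38 remains and wins at that price.

#38 wins at £4,194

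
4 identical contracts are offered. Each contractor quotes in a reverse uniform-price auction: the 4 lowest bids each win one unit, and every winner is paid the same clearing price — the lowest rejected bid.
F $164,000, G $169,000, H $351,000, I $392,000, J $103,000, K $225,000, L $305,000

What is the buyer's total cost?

Total cost: $1,220,000

Ordering the bids: 103,000 (J), 164,000 (F), 169,000 (G), 225,000 (K), 305,000 (L), 351,000 (H), …
The 4 lowest are J, F, G, K.
Clearing price = lowest rejected bid = $305,000.
Total cost = 4 × $305,000 = $1,220,000.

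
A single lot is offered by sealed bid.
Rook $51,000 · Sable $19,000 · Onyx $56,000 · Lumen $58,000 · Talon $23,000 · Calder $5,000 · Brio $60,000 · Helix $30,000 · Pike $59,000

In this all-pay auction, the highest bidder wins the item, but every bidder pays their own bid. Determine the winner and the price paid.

Rule: the highest bidder wins the item, but every bidder pays their own bid.
Bids ranked: 60,000 (Brio) > 59,000 (Pike) > 58,000 (Lumen) > 56,000 (Onyx) > 51,000 (Rook) > 30,000 (Helix) > …
Brio wins with the top bid; all bids are sunk regardless.

Brio pays $60,000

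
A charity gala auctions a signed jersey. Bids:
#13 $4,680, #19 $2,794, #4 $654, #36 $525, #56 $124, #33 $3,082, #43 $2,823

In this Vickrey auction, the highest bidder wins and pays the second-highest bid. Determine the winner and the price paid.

#13 pays $3,082

Vickrey auction: the highest bidder wins and pays the second-highest bid.
Sorting bids: 4,680 (#13) > 3,082 (#33) > 2,823 (#43) > 2,794 (#19) > 654 (#4) > 525 (#36) > …
Second-price: #13 pays #33's bid of $3,082.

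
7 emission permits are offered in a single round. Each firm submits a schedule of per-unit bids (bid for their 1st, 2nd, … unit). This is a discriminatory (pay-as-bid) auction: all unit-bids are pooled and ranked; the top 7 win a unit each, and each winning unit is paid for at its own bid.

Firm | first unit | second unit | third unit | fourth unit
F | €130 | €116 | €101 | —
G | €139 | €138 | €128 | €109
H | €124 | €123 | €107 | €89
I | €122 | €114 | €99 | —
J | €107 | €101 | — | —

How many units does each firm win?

F 1, G 3, H 2, I 1

Pooled unit-bids ranked (top 7): 139 (G-1), 138 (G-2), 130 (F-1), 128 (G-3), 124 (H-1), 123 (H-2), 122 (I-1)
Next rejected bid: €116 (not a price — pay-as-bid).
Allocation: F 1, G 3, H 2, I 1.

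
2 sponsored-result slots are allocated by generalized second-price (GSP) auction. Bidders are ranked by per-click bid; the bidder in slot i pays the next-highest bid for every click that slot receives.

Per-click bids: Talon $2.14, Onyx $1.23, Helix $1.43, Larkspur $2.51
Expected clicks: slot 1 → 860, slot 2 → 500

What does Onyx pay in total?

Ranked by bid: $2.51 (Larkspur) > $2.14 (Talon) > $1.43 (Helix) > …
Onyx ranks below slot 2 → no slot, pays nothing.

Onyx pays $0.00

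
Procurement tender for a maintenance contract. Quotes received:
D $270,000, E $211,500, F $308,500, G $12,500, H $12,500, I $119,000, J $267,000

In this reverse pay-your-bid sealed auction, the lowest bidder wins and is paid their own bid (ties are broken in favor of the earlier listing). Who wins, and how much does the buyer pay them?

Bids in order: 12,500 (G) < 12,500 (H) < 119,000 (I) < 211,500 (E) < 267,000 (J) < 270,000 (D) < …
G and H tie at $12,500; tie-break gives it to G.
G has the lowest bid and is paid exactly that: $12,500.

G is paid $12,500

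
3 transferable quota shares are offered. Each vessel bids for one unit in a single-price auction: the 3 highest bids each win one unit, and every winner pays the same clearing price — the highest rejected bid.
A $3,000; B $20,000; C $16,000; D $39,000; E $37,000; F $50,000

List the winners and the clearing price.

F, D, E; each pays $20,000

Ordering the bids: 50,000 (F), 39,000 (D), 37,000 (E), 20,000 (B), 16,000 (C), …
Top 3: F, D, E.
First losing bid is B's $20,000, which sets the uniform price.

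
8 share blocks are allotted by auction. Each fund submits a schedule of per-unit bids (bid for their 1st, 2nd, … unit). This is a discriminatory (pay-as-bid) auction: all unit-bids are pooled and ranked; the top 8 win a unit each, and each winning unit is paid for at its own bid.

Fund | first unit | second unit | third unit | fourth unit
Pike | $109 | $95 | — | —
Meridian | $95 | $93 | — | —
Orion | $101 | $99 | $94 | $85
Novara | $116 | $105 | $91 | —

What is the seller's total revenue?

Pooled unit-bids ranked (top 8): 116 (Novara-1), 109 (Pike-1), 105 (Novara-2), 101 (Orion-1), 99 (Orion-2), 95 (Pike-2), 95 (Meridian-1), 94 (Orion-3)
Next rejected bid: $93 (not a price — pay-as-bid).
Each winning unit pays its own bid.
Revenue = 116 + 109 + 105 + 101 + 99 + 95 + 95 + 94 = $814.

Total revenue: $814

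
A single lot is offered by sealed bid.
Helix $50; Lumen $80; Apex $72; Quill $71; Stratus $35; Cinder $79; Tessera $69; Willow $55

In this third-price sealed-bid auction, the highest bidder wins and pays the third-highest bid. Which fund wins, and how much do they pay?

Bids ranked: 80 (Lumen) > 79 (Cinder) > 72 (Apex) > 71 (Quill) > 69 (Tessera) > 55 (Willow) > …
Lumen wins; payment is bid #3 in the ranking = $72.

Lumen pays $72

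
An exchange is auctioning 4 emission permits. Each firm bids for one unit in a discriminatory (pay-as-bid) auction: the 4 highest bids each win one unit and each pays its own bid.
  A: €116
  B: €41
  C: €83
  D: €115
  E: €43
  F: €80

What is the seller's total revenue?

Sorting: 116 (A), 115 (D), 83 (C), 80 (F), 43 (E), 41 (B)
Winners (4 units): A, D, C, F.
Total revenue = 116 + 115 + 83 + 80 = €394.

Total revenue: €394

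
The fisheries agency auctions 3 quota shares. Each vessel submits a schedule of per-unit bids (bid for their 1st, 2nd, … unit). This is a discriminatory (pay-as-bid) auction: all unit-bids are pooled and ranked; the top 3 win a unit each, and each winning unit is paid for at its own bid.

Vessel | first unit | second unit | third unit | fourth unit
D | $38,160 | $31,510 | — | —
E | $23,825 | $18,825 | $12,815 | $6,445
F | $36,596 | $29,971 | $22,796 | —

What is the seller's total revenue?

Merging the schedules and taking the best 3: 38,160 (D-1), 36,596 (F-1), 31,510 (D-2)
Next rejected bid: $29,971 (not a price — pay-as-bid).
Each winning unit pays its own bid.
Revenue = 38,160 + 36,596 + 31,510 = $106,266.

Total revenue: $106,266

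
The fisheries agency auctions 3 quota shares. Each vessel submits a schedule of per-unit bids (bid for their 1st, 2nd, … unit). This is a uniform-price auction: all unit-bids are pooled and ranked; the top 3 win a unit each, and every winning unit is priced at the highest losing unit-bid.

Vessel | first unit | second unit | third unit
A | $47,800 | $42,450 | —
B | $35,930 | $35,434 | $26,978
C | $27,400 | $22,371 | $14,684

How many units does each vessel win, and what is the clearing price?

All unit-bids, highest first — top 3: 47,800 (A-1), 42,450 (A-2), 35,930 (B-1)
First bid not allocated: $35,434.
Allocation: A 2, B 1.

A 2, B 1; clearing price $35,434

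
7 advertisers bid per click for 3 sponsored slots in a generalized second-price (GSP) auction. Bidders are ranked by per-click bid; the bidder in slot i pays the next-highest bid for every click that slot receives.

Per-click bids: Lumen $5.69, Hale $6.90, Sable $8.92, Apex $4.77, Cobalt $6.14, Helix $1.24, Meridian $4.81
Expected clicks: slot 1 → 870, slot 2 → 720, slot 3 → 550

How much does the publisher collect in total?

Total revenue: $13553.30

Per-click bids in order: $8.92 (Sable) > $6.90 (Hale) > $6.14 (Cobalt) > $5.69 (Lumen) > …
Slot 1: Sable pays $6.90 × 870 = $6003.00
Slot 2: Hale pays $6.14 × 720 = $4420.80
Slot 3: Cobalt pays $5.69 × 550 = $3129.50
Total = $13553.30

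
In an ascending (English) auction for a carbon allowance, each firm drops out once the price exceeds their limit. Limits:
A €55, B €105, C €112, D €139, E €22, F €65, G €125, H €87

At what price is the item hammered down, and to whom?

Limits ranked: 139 (D) > 125 (G) > 112 (C) > 105 (B) > 87 (H) > 65 (F) > …
Bidding ends when G exits at €125; D takes it.

D wins at €125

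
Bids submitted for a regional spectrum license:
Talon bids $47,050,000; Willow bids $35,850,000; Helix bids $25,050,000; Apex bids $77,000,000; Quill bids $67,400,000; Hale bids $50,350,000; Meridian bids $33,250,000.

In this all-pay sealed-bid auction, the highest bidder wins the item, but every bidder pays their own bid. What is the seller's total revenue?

Bids ranked: 77,000,000 (Apex) > 67,400,000 (Quill) > 50,350,000 (Hale) > 47,050,000 (Talon) > 35,850,000 (Willow) > 33,250,000 (Meridian) > …
Every bidder forfeits their bid regardless of winning.
Revenue = 47,050,000 + 35,850,000 + 25,050,000 + 77,000,000 + 67,400,000 + 50,350,000 + 33,250,000 = $335,950,000.

Total revenue: $335,950,000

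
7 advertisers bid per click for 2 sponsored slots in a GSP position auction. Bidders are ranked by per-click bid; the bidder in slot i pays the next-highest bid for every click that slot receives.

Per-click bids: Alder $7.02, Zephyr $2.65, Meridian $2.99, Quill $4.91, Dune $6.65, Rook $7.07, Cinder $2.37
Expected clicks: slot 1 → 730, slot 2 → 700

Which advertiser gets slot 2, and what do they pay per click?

Alder; $6.65 per click

Ranked by bid: $7.07 (Rook) > $7.02 (Alder) > $6.65 (Dune) > …
Slot 2 goes to the second-ranked bidder, Alder, who pays the next bid down: $6.65/click.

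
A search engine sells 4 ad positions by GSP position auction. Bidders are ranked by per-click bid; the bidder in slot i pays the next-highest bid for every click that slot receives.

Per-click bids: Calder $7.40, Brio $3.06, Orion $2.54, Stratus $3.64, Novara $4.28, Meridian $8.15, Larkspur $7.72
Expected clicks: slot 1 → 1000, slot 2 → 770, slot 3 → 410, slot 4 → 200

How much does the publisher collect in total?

Ranked by bid: $8.15 (Meridian) > $7.72 (Larkspur) > $7.40 (Calder) > $4.28 (Novara) > $3.64 (Stratus) > …
Slot 1: Meridian pays $7.72 × 1000 = $7720.00
Slot 2: Larkspur pays $7.40 × 770 = $5698.00
Slot 3: Calder pays $4.28 × 410 = $1754.80
Slot 4: Novara pays $3.64 × 200 = $728.00
Total = $15900.80

Total revenue: $15900.80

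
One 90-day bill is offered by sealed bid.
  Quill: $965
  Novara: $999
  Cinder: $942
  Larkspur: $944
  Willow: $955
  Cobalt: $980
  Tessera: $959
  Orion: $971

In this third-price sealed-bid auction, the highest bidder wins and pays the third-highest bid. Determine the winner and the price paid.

Novara pays $971

Rule: the highest bidder wins and pays the third-highest bid.
Sorting bids: 999 (Novara) > 980 (Cobalt) > 971 (Orion) > 965 (Quill) > 959 (Tessera) > 955 (Willow) > …
Novara wins; payment is bid #3 in the ranking = $971.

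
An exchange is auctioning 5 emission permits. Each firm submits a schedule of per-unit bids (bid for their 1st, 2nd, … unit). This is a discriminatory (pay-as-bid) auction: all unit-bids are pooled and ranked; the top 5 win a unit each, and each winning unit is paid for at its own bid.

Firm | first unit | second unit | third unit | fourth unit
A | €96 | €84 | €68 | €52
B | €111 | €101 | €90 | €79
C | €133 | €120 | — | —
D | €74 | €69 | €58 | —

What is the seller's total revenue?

Total revenue: €561

Pooled unit-bids ranked (top 5): 133 (C-1), 120 (C-2), 111 (B-1), 101 (B-2), 96 (A-1)
Next rejected bid: €90 (not a price — pay-as-bid).
Each winning unit pays its own bid.
Revenue = 133 + 120 + 111 + 101 + 96 = €561.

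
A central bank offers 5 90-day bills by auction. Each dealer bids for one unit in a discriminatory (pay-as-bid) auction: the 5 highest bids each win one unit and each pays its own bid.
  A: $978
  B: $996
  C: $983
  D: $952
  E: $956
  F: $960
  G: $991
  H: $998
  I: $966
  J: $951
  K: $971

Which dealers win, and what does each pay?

H $998, B $996, G $991, C $983, A $978

Ordering the bids: 998 (H), 996 (B), 991 (G), 983 (C), 978 (A), 971 (K), 966 (I), …
Winners (5 units): H, B, G, C, A.
Each winner pays its own bid: H $998, B $996, G $991, C $983, A $978.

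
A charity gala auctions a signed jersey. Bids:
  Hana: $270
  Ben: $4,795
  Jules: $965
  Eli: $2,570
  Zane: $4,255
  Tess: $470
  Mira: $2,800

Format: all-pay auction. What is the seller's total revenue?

Total revenue: $16,125

Rule: the highest bidder wins the item, but every bidder pays their own bid.
Sorting bids: 4,795 (Ben) > 4,255 (Zane) > 2,800 (Mira) > 2,570 (Eli) > 965 (Jules) > 470 (Tess) > …
Ben wins with the top bid; all bids are sunk regardless.
Every bidder forfeits their bid regardless of winning.
Revenue = 270 + 4,795 + 965 + 2,570 + 4,255 + 470 + 2,800 = $16,125.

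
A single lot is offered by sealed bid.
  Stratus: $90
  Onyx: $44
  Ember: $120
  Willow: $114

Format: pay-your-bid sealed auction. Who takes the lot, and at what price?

Ember pays $120

Bids ranked: 120 (Ember) > 114 (Willow) > 90 (Stratus) > 44 (Onyx)
Ember has the highest bid and pays exactly that: $120.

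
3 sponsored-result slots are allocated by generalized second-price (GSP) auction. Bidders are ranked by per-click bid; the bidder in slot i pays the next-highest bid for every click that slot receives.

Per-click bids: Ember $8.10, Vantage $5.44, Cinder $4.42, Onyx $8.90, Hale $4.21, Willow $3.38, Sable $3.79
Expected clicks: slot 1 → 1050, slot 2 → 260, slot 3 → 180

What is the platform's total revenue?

Total revenue: $10715.00

Sorting advertisers: $8.90 (Onyx) > $8.10 (Ember) > $5.44 (Vantage) > $4.42 (Cinder) > …
Slot 1: Onyx pays $8.10 × 1050 = $8505.00
Slot 2: Ember pays $5.44 × 260 = $1414.40
Slot 3: Vantage pays $4.42 × 180 = $795.60
Total = $10715.00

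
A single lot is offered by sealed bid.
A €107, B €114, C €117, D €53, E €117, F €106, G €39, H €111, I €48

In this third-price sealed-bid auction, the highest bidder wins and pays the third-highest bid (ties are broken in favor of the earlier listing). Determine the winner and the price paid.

C pays €114

Third-price sealed-bid auction: the highest bidder wins and pays the third-highest bid.
Sorting bids: 117 (C) > 117 (E) > 114 (B) > 111 (H) > 107 (A) > 106 (F) > …
Tie at €117 → C wins by tie-break.
C wins; payment is bid #3 in the ranking = €114.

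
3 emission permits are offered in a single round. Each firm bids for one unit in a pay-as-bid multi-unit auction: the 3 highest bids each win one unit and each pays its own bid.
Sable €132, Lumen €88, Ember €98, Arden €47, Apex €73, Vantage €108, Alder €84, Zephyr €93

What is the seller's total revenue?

Total revenue: €338

Bids ranked high→low: 132 (Sable), 108 (Vantage), 98 (Ember), 93 (Zephyr), 88 (Lumen), …
The 3 highest are Sable, Vantage, Ember.
Total revenue = 132 + 108 + 98 = €338.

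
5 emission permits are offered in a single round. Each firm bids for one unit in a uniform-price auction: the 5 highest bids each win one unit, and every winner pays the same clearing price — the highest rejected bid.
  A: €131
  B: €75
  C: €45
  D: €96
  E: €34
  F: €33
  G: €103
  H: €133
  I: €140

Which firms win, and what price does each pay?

I, H, A, G, D; each pays €75

Ordering the bids: 140 (I), 133 (H), 131 (A), 103 (G), 96 (D), 75 (B), 45 (C), …
Winners (5 units): I, H, A, G, D.
Clearing price = highest rejected bid = €75.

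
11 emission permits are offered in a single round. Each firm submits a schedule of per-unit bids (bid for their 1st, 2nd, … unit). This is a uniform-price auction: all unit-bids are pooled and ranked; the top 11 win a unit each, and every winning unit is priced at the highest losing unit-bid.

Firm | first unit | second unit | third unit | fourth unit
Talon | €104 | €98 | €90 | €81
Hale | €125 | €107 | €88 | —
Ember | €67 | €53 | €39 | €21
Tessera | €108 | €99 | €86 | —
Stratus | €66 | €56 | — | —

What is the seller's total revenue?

Total revenue: €726

Merging the schedules and taking the best 11: 125 (Hale-1), 108 (Tessera-1), 107 (Hale-2), 104 (Talon-1), 99 (Tessera-2), 98 (Talon-2), 90 (Talon-3), 88 (Hale-3), 86 (Tessera-3), 81 (Talon-4), 67 (Ember-1)
First bid not allocated: €66.
Allocation: Ember 1, Hale 3, Talon 4, Tessera 3. Every unit priced at €66.
Revenue = 11 × 66 = €726.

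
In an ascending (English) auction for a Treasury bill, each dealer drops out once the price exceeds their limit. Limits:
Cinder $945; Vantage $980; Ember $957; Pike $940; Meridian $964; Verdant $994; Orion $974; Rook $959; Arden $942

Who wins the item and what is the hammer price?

Rule: the price rises until one bidder remains; the winner pays the price at which the last rival dropped out.
Limits in order: 994 (Verdant) > 980 (Vantage) > 974 (Orion) > 964 (Meridian) > 959 (Rook) > 957 (Ember) > …
Vantage is the last rival to drop out, at $980; Verdant remains and wins at that price.

Verdant wins at $980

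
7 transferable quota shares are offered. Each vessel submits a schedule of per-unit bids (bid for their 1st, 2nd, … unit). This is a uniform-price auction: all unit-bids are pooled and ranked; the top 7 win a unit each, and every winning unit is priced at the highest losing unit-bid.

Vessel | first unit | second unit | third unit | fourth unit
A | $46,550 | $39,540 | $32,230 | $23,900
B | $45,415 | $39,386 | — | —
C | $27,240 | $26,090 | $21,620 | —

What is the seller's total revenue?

Pooled unit-bids ranked (top 7): 46,550 (A-1), 45,415 (B-1), 39,540 (A-2), 39,386 (B-2), 32,230 (A-3), 27,240 (C-1), 26,090 (C-2)
First bid not allocated: $23,900.
Allocation: A 3, B 2, C 2. Every unit priced at $23,900.
Revenue = 7 × 23,900 = $167,300.

Total revenue: $167,300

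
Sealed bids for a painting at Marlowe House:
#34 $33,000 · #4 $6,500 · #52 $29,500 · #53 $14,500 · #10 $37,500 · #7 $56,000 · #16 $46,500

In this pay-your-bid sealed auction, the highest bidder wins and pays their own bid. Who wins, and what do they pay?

Bids in order: 56,000 (#7) > 46,500 (#16) > 37,500 (#10) > 33,000 (#34) > 29,500 (#52) > 14,500 (#53) > …
#7 is highest → pays own bid, $56,000.

#7 pays $56,000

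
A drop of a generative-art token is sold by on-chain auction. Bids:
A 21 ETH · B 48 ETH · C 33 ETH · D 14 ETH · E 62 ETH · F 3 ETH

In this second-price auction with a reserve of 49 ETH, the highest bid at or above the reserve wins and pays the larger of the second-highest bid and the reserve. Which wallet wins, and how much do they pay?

Sorting bids: 62 (E) > 48 (B) > 33 (C) > 21 (A) > 14 (D) > 3 (F)
Highest eligible bid: E at 62 ETH.
Second-highest bid 48 ETH is below the reserve 49 ETH, so the reserve binds → payment 49 ETH.

E pays 49 ETH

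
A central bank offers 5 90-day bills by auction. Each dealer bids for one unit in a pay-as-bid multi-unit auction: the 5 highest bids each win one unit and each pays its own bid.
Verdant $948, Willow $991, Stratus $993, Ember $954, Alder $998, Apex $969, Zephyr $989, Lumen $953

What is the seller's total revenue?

Total revenue: $4,940

Bids ranked high→low: 998 (Alder), 993 (Stratus), 991 (Willow), 989 (Zephyr), 969 (Apex), 954 (Ember), 953 (Lumen), …
The 5 highest are Alder, Stratus, Willow, Zephyr, Apex.
Total revenue = 998 + 993 + 991 + 989 + 969 = $4,940.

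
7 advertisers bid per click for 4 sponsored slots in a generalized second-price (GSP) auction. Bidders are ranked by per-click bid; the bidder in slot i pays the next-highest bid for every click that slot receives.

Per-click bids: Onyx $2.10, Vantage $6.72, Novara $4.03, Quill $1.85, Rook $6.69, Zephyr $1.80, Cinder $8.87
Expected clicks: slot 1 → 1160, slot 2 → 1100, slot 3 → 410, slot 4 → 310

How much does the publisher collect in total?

Total revenue: $17457.50

Sorting advertisers: $8.87 (Cinder) > $6.72 (Vantage) > $6.69 (Rook) > $4.03 (Novara) > $2.10 (Onyx) > …
Slot 1: Cinder pays $6.72 × 1160 = $7795.20
Slot 2: Vantage pays $6.69 × 1100 = $7359.00
Slot 3: Rook pays $4.03 × 410 = $1652.30
Slot 4: Novara pays $2.10 × 310 = $651.00
Total = $17457.50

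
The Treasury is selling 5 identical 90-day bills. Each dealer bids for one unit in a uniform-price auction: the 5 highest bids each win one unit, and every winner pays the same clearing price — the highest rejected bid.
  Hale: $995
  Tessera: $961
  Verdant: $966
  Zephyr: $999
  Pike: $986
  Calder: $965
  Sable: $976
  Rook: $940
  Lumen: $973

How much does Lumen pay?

Ordering the bids: 999 (Zephyr), 995 (Hale), 986 (Pike), 976 (Sable), 973 (Lumen), 966 (Verdant), 965 (Calder), …
Winners (5 units): Zephyr, Hale, Pike, Sable, Lumen.
Clearing price = highest rejected bid = $966.
Lumen wins → pays $966.

Lumen pays $966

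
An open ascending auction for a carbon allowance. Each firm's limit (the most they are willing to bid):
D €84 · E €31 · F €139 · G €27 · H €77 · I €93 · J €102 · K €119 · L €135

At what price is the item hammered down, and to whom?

F wins at €135

Limits ranked: 139 (F) > 135 (L) > 119 (K) > 102 (J) > 93 (I) > 84 (D) > …
Bidding ends when L exits at €135; F takes it.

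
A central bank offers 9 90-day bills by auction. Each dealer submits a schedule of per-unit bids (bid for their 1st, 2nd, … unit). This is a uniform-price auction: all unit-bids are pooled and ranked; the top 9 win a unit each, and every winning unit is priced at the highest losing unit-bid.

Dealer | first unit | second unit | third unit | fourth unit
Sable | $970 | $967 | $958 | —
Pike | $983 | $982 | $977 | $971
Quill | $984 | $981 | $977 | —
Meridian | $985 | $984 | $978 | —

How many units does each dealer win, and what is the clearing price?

Meridian 3, Pike 3, Quill 3; clearing price $971

Pooled unit-bids ranked (top 9): 985 (Meridian-1), 984 (Quill-1), 984 (Meridian-2), 983 (Pike-1), 982 (Pike-2), 981 (Quill-2), 978 (Meridian-3), 977 (Pike-3), 977 (Quill-3)
First bid not allocated: $971.
Allocation: Meridian 3, Pike 3, Quill 3.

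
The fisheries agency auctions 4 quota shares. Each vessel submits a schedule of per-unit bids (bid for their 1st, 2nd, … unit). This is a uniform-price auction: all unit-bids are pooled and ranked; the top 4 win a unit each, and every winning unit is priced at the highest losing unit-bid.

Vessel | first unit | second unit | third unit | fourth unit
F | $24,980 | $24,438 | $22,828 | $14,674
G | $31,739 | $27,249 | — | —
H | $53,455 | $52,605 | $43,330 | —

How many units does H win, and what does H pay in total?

Merging the schedules and taking the best 4: 53,455 (H-1), 52,605 (H-2), 43,330 (H-3), 31,739 (G-1)
Highest rejected unit-bid = $27,249.
H wins 3 unit(s) at $27,249 each.

H: 3 units, pays $81,747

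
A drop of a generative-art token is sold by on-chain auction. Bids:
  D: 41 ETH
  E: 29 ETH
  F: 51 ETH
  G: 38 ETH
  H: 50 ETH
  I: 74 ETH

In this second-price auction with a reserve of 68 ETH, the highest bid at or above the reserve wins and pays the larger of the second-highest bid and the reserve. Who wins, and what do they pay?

I pays 68 ETH

Bids ranked: 74 (I) > 51 (F) > 50 (H) > 41 (D) > 38 (G) > 29 (E)
I has the top bid at or above the reserve (74 ETH).
Second-highest bid 51 ETH is below the reserve 68 ETH, so the reserve binds → payment 68 ETH.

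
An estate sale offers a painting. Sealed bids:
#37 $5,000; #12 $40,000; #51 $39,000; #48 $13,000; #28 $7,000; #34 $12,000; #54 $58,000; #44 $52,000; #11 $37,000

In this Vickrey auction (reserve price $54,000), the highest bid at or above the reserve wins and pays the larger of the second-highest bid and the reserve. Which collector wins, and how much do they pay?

#54 pays $54,000

Bids in order: 58,000 (#54) > 52,000 (#44) > 40,000 (#12) > 39,000 (#51) > 37,000 (#11) > 13,000 (#48) > …
Highest eligible bid: #54 at $58,000.
Second-highest bid $52,000 is below the reserve $54,000, so the reserve binds → payment $54,000.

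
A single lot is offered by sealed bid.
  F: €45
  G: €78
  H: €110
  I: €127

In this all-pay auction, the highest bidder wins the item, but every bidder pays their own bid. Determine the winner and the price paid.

I pays €127

Bids in order: 127 (I) > 110 (H) > 78 (G) > 45 (F)
I is highest and takes the item; every bidder forfeits their bid.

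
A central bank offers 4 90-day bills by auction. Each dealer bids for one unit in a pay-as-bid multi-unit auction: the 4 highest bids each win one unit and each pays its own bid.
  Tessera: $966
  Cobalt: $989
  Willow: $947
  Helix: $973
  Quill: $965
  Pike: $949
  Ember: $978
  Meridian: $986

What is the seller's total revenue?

Total revenue: $3,926

Sorting: 989 (Cobalt), 986 (Meridian), 978 (Ember), 973 (Helix), 966 (Tessera), 965 (Quill), …
The 4 highest are Cobalt, Meridian, Ember, Helix.
Total revenue = 989 + 986 + 978 + 973 = $3,926.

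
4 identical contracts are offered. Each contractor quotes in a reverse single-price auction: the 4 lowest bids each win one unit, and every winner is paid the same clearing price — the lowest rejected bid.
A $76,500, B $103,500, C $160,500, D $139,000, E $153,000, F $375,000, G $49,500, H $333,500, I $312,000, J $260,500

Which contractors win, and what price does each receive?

Ordering the bids: 49,500 (G), 76,500 (A), 103,500 (B), 139,000 (D), 153,000 (E), 160,500 (C), …
The 4 lowest are G, A, B, D.
Clearing price = lowest rejected bid = $153,000.

G, A, B, D; each is paid $153,000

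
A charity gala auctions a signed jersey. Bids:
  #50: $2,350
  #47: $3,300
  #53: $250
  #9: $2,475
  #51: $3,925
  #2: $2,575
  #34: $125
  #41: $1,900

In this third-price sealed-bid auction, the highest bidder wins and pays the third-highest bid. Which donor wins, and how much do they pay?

#51 pays $2,575

Sorting bids: 3,925 (#51) > 3,300 (#47) > 2,575 (#2) > 2,475 (#9) > 2,350 (#50) > 1,900 (#41) > …
#51 wins; payment is bid #3 in the ranking = $2,575.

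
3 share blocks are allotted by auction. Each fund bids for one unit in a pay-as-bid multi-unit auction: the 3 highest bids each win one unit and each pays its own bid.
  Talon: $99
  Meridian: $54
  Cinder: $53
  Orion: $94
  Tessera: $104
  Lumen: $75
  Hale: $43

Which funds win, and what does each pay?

Tessera $104, Talon $99, Orion $94

Bids ranked high→low: 104 (Tessera), 99 (Talon), 94 (Orion), 75 (Lumen), 54 (Meridian), …
Top 3: Tessera, Talon, Orion.
Each winner pays its own bid: Tessera $104, Talon $99, Orion $94.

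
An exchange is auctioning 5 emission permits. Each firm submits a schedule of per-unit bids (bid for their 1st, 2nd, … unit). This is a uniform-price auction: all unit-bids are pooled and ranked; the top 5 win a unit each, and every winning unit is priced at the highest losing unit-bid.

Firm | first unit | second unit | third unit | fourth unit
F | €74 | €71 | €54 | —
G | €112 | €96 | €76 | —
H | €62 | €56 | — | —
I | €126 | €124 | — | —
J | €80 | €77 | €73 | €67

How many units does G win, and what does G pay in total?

Merging the schedules and taking the best 5: 126 (I-1), 124 (I-2), 112 (G-1), 96 (G-2), 80 (J-1)
First bid not allocated: €77.
G wins 2 unit(s) at €77 each.

G: 2 units, pays €154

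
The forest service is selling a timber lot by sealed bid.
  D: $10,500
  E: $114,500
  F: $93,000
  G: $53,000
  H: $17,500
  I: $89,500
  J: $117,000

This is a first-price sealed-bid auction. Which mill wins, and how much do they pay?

J pays $117,000

Rule: the highest bidder wins and pays their own bid.
Sorting bids: 117,000 (J) > 114,500 (E) > 93,000 (F) > 89,500 (I) > 53,000 (G) > 17,500 (H) > …
J is highest → pays own bid, $117,000.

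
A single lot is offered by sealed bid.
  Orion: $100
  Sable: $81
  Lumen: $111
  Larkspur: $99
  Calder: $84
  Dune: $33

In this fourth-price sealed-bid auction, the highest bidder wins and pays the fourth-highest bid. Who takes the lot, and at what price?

Rule: the highest bidder wins and pays the fourth-highest bid.
Bids ranked: 111 (Lumen) > 100 (Orion) > 99 (Larkspur) > 84 (Calder) > 81 (Sable) > 33 (Dune)
Lumen wins; payment is bid #4 in the ranking = $84.

Lumen pays $84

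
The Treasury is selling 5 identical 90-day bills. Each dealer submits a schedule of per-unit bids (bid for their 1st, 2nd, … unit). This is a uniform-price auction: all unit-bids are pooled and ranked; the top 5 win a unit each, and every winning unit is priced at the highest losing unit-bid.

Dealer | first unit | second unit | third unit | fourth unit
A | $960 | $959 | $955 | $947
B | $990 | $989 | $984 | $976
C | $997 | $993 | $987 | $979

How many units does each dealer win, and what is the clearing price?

B 2, C 3; clearing price $984

All unit-bids, highest first — top 5: 997 (C-1), 993 (C-2), 990 (B-1), 989 (B-2), 987 (C-3)
The (k+1)-th unit-bid is $984.
Allocation: B 2, C 3.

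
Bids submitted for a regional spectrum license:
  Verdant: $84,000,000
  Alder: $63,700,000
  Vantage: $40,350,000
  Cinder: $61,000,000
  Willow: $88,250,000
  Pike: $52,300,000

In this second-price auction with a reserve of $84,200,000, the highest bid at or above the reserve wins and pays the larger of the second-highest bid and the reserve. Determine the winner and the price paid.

Willow pays $84,200,000

Sorting bids: 88,250,000 (Willow) > 84,000,000 (Verdant) > 63,700,000 (Alder) > 61,000,000 (Cinder) > 52,300,000 (Pike) > 40,350,000 (Vantage)
Willow has the top bid at or above the reserve ($88,250,000).
Second-highest bid $84,000,000 is below the reserve $84,200,000, so the reserve binds → payment $84,200,000.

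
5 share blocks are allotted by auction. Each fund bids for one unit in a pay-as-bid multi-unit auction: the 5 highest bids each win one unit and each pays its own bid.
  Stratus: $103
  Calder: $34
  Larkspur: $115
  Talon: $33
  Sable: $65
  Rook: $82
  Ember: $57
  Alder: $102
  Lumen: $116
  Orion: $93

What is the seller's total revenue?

Bids ranked high→low: 116 (Lumen), 115 (Larkspur), 103 (Stratus), 102 (Alder), 93 (Orion), 82 (Rook), 65 (Sable), …
Winners (5 units): Lumen, Larkspur, Stratus, Alder, Orion.
Total revenue = 116 + 115 + 103 + 102 + 93 = $529.

Total revenue: $529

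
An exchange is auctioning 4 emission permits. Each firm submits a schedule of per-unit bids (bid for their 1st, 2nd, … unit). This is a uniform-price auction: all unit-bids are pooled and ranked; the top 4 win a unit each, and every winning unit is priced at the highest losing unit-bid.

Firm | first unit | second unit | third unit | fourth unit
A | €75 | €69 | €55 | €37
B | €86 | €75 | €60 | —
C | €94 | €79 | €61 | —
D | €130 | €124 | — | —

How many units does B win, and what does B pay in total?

B: 1 unit, pays €79

All unit-bids, highest first — top 4: 130 (D-1), 124 (D-2), 94 (C-1), 86 (B-1)
Highest rejected unit-bid = €79.
B wins 1 unit(s) at €79 each.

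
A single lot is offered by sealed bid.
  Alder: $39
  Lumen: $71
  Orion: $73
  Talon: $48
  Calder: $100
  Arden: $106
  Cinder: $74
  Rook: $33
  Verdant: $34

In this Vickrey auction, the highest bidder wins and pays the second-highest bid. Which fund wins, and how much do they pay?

Arden pays $100

Sorting bids: 106 (Arden) > 100 (Calder) > 74 (Cinder) > 73 (Orion) > 71 (Lumen) > 48 (Talon) > …
Second-price: Arden pays Calder's bid of $100.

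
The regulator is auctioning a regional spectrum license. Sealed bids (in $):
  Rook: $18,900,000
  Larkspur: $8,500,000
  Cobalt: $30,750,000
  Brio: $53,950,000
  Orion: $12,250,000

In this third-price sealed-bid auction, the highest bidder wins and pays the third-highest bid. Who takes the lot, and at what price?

Brio pays $18,900,000

Rule: the highest bidder wins and pays the third-highest bid.
Bids ranked: 53,950,000 (Brio) > 30,750,000 (Cobalt) > 18,900,000 (Rook) > 12,250,000 (Orion) > 8,500,000 (Larkspur)
Brio is highest; pays the third-highest bid, $18,900,000.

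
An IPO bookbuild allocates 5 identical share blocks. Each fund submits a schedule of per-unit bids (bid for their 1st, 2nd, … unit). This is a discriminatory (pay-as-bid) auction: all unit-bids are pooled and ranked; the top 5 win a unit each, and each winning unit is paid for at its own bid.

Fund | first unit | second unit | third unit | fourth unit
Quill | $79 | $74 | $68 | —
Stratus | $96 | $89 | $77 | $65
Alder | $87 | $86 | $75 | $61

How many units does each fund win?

Alder 2, Quill 1, Stratus 2

All unit-bids, highest first — top 5: 96 (Stratus-1), 89 (Stratus-2), 87 (Alder-1), 86 (Alder-2), 79 (Quill-1)
Next rejected bid: $77 (not a price — pay-as-bid).
Allocation: Alder 2, Quill 1, Stratus 2.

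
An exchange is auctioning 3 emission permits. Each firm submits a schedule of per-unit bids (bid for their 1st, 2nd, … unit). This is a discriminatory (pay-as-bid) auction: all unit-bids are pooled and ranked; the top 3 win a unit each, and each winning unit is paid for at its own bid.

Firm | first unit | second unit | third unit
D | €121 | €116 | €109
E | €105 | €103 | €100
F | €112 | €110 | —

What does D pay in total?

Merging the schedules and taking the best 3: 121 (D-1), 116 (D-2), 112 (F-1)
Next rejected bid: €110 (not a price — pay-as-bid).
D's winning unit-bids: 121 + 116 = €237.

D pays €237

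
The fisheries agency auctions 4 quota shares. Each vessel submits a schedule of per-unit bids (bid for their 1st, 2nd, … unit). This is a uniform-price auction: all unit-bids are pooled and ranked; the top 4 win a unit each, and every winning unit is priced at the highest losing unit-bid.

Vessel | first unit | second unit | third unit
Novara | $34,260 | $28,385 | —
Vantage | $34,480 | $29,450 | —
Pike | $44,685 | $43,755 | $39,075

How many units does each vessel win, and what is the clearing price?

Pooled unit-bids ranked (top 4): 44,685 (Pike-1), 43,755 (Pike-2), 39,075 (Pike-3), 34,480 (Vantage-1)
First bid not allocated: $34,260.
Allocation: Pike 3, Vantage 1.

Pike 3, Vantage 1; clearing price $34,260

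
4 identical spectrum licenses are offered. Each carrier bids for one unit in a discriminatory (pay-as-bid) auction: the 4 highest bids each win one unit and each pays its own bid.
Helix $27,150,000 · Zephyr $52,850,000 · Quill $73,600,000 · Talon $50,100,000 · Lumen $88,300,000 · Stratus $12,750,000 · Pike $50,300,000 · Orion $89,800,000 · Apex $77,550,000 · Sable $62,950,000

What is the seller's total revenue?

Total revenue: $329,250,000

Sorting: 89,800,000 (Orion), 88,300,000 (Lumen), 77,550,000 (Apex), 73,600,000 (Quill), 62,950,000 (Sable), 52,850,000 (Zephyr), …
Top 4: Orion, Lumen, Apex, Quill.
Total revenue = 89,800,000 + 88,300,000 + 77,550,000 + 73,600,000 = $329,250,000.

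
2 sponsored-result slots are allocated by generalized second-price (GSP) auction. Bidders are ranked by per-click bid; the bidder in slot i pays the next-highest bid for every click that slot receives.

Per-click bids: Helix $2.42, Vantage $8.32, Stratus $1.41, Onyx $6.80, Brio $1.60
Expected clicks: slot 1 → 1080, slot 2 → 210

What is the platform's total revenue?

Total revenue: $7852.20

Sorting advertisers: $8.32 (Vantage) > $6.80 (Onyx) > $2.42 (Helix) > …
Slot 1: Vantage pays $6.80 × 1080 = $7344.00
Slot 2: Onyx pays $2.42 × 210 = $508.20
Total = $7852.20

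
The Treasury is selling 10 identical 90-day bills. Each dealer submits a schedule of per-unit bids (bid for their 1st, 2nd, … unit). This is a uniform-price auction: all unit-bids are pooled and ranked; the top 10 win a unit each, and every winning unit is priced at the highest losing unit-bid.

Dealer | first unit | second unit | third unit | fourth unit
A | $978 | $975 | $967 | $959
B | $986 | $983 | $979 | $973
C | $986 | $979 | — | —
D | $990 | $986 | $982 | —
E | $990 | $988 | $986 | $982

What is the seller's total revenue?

Total revenue: $9,790

Pooled unit-bids ranked (top 10): 990 (D-1), 990 (E-1), 988 (E-2), 986 (B-1), 986 (C-1), 986 (D-2), 986 (E-3), 983 (B-2), 982 (D-3), 982 (E-4)
First bid not allocated: $979.
Allocation: B 2, C 1, D 3, E 4. Every unit priced at $979.
Revenue = 10 × 979 = $9,790.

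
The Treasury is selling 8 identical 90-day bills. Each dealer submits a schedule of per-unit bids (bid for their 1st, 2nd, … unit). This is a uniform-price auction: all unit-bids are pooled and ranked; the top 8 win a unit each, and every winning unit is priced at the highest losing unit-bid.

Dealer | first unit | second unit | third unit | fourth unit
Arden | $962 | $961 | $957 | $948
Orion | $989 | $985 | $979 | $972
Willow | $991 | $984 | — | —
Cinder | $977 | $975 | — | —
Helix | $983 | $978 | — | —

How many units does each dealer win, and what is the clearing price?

Merging the schedules and taking the best 8: 991 (Willow-1), 989 (Orion-1), 985 (Orion-2), 984 (Willow-2), 983 (Helix-1), 979 (Orion-3), 978 (Helix-2), 977 (Cinder-1)
Highest rejected unit-bid = $975.
Allocation: Cinder 1, Helix 2, Orion 3, Willow 2.

Cinder 1, Helix 2, Orion 3, Willow 2; clearing price $975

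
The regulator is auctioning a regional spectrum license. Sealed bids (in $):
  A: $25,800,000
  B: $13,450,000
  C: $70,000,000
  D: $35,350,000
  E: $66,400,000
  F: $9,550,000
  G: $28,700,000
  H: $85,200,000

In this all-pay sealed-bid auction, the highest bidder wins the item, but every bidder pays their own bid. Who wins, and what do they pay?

Bids ranked: 85,200,000 (H) > 70,000,000 (C) > 66,400,000 (E) > 35,350,000 (D) > 28,700,000 (G) > 25,800,000 (A) > …
H wins with the top bid; all bids are sunk regardless.

H pays $85,200,000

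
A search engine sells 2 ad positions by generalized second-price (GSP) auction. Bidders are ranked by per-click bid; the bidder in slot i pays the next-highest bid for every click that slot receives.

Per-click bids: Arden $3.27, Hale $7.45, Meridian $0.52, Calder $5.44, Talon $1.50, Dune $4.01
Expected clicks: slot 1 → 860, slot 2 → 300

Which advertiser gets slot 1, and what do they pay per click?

Hale; $5.44 per click

Sorting advertisers: $7.45 (Hale) > $5.44 (Calder) > $4.01 (Dune) > …
Slot 1 goes to the first-ranked bidder, Hale, who pays the next bid down: $5.44/click.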